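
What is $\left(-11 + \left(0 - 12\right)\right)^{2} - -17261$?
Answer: $17790$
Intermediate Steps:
$\left(-11 + \left(0 - 12\right)\right)^{2} - -17261 = \left(-11 - 12\right)^{2} + 17261 = \left(-23\right)^{2} + 17261 = 529 + 17261 = 17790$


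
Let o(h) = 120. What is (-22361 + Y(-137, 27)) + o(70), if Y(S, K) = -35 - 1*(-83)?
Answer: -22193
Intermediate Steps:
Y(S, K) = 48 (Y(S, K) = -35 + 83 = 48)
(-22361 + Y(-137, 27)) + o(70) = (-22361 + 48) + 120 = -22313 + 120 = -22193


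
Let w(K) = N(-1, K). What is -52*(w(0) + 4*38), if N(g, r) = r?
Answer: -7904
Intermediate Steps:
w(K) = K
-52*(w(0) + 4*38) = -52*(0 + 4*38) = -52*(0 + 152) = -52*152 = -7904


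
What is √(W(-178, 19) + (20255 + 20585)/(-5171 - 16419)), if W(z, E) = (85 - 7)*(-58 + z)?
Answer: 2*I*√21453419501/2159 ≈ 135.68*I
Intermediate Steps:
W(z, E) = -4524 + 78*z (W(z, E) = 78*(-58 + z) = -4524 + 78*z)
√(W(-178, 19) + (20255 + 20585)/(-5171 - 16419)) = √((-4524 + 78*(-178)) + (20255 + 20585)/(-5171 - 16419)) = √((-4524 - 13884) + 40840/(-21590)) = √(-18408 + 40840*(-1/21590)) = √(-18408 - 4084/2159) = √(-39746956/2159) = 2*I*√21453419501/2159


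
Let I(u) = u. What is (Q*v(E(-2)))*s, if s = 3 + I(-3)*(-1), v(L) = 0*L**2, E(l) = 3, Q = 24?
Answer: 0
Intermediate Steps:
v(L) = 0
s = 6 (s = 3 - 3*(-1) = 3 + 3 = 6)
(Q*v(E(-2)))*s = (24*0)*6 = 0*6 = 0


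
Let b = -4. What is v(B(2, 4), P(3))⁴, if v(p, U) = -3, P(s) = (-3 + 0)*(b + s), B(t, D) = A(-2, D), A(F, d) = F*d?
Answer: 81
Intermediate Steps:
B(t, D) = -2*D
P(s) = 12 - 3*s (P(s) = (-3 + 0)*(-4 + s) = -3*(-4 + s) = 12 - 3*s)
v(B(2, 4), P(3))⁴ = (-3)⁴ = 81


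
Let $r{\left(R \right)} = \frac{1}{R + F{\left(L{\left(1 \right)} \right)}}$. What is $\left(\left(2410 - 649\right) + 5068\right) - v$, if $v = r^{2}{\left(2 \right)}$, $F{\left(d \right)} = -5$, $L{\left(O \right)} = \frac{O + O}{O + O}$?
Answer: $\frac{61460}{9} \approx 6828.9$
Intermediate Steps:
$L{\left(O \right)} = 1$ ($L{\left(O \right)} = \frac{2 O}{2 O} = 2 O \frac{1}{2 O} = 1$)
$r{\left(R \right)} = \frac{1}{-5 + R}$ ($r{\left(R \right)} = \frac{1}{R - 5} = \frac{1}{-5 + R}$)
$v = \frac{1}{9}$ ($v = \left(\frac{1}{-5 + 2}\right)^{2} = \left(\frac{1}{-3}\right)^{2} = \left(- \frac{1}{3}\right)^{2} = \frac{1}{9} \approx 0.11111$)
$\left(\left(2410 - 649\right) + 5068\right) - v = \left(\left(2410 - 649\right) + 5068\right) - \frac{1}{9} = \left(1761 + 5068\right) - \frac{1}{9} = 6829 - \frac{1}{9} = \frac{61460}{9}$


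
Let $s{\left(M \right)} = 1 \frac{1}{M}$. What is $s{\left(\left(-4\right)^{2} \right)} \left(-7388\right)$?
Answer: $- \frac{1847}{4} \approx -461.75$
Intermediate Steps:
$s{\left(M \right)} = \frac{1}{M}$
$s{\left(\left(-4\right)^{2} \right)} \left(-7388\right) = \frac{1}{\left(-4\right)^{2}} \left(-7388\right) = \frac{1}{16} \left(-7388\right) = - \frac{1847}{4}$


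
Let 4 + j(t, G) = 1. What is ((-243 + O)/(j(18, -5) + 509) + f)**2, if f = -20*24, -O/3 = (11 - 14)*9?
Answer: 14767353441/64009 ≈ 2.3071e+5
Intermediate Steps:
j(t, G) = -3 (j(t, G) = -4 + 1 = -3)
O = 81 (O = -3*(11 - 14)*9 = -(-9)*9 = -3*(-27) = 81)
f = -480
((-243 + O)/(j(18, -5) + 509) + f)**2 = ((-243 + 81)/(-3 + 509) - 480)**2 = (-162/506 - 480)**2 = (-162*1/506 - 480)**2 = (-81/253 - 480)**2 = (-121521/253)**2 = 14767353441/64009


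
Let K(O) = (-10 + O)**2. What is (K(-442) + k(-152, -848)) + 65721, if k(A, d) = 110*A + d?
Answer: 252457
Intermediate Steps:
k(A, d) = d + 110*A
(K(-442) + k(-152, -848)) + 65721 = ((-10 - 442)**2 + (-848 + 110*(-152))) + 65721 = ((-452)**2 + (-848 - 16720)) + 65721 = (204304 - 17568) + 65721 = 186736 + 65721 = 252457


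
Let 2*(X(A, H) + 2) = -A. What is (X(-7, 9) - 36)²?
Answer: 4761/4 ≈ 1190.3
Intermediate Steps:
X(A, H) = -2 - A/2 (X(A, H) = -2 + (-A)/2 = -2 - A/2)
(X(-7, 9) - 36)² = ((-2 - ½*(-7)) - 36)² = ((-2 + 7/2) - 36)² = (3/2 - 36)² = (-69/2)² = 4761/4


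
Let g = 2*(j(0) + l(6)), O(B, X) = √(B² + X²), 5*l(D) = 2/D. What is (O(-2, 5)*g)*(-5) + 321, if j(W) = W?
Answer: 321 - 2*√29/3 ≈ 317.41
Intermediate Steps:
l(D) = 2/(5*D) (l(D) = (2/D)/5 = 2/(5*D))
g = 2/15 (g = 2*(0 + (⅖)/6) = 2*(0 + (⅖)*(⅙)) = 2*(0 + 1/15) = 2*(1/15) = 2/15 ≈ 0.13333)
(O(-2, 5)*g)*(-5) + 321 = (√((-2)² + 5²)*(2/15))*(-5) + 321 = (√(4 + 25)*(2/15))*(-5) + 321 = (√29*(2/15))*(-5) + 321 = (2*√29/15)*(-5) + 321 = -2*√29/3 + 321 = 321 - 2*√29/3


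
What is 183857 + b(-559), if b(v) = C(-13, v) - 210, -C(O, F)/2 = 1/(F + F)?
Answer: 102658674/559 ≈ 1.8365e+5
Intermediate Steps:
C(O, F) = -1/F (C(O, F) = -2/(F + F) = -2*1/(2*F) = -1/F)
b(v) = -210 - 1/v (b(v) = -1/v - 210 = -210 - 1/v)
183857 + b(-559) = 183857 + (-210 - 1/(-559)) = 183857 + (-210 - 1*(-1/559)) = 183857 + (-210 + 1/559) = 183857 - 117389/559 = 102658674/559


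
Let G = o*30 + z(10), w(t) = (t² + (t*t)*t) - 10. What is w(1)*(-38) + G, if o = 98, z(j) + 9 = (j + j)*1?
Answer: 3255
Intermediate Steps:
z(j) = -9 + 2*j (z(j) = -9 + (j + j)*1 = -9 + (2*j)*1 = -9 + 2*j)
w(t) = -10 + t² + t³ (w(t) = (t² + t²*t) - 10 = (t² + t³) - 10 = -10 + t² + t³)
G = 2951 (G = 98*30 + (-9 + 2*10) = 2940 + (-9 + 20) = 2940 + 11 = 2951)
w(1)*(-38) + G = (-10 + 1² + 1³)*(-38) + 2951 = (-10 + 1 + 1)*(-38) + 2951 = -8*(-38) + 2951 = 304 + 2951 = 3255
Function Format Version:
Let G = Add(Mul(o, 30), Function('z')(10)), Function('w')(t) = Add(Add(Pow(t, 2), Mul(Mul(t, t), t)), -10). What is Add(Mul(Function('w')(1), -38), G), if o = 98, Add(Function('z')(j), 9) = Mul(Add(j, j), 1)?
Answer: 3255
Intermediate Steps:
Function('z')(j) = Add(-9, Mul(2, j)) (Function('z')(j) = Add(-9, Mul(Add(j, j), 1)) = Add(-9, Mul(Mul(2, j), 1)) = Add(-9, Mul(2, j)))
Function('w')(t) = Add(-10, Pow(t, 2), Pow(t, 3)) (Function('w')(t) = Add(Add(Pow(t, 2), Mul(Pow(t, 2), t)), -10) = Add(Add(Pow(t, 2), Pow(t, 3)), -10) = Add(-10, Pow(t, 2), Pow(t, 3)))
G = 2951 (G = Add(Mul(98, 30), Add(-9, Mul(2, 10))) = Add(2940, Add(-9, 20)) = Add(2940, 11) = 2951)
Add(Mul(Function('w')(1), -38), G) = Add(Mul(Add(-10, Pow(1, 2), Pow(1, 3)), -38), 2951) = Add(Mul(Add(-10, 1, 1), -38), 2951) = Add(Mul(-8, -38), 2951) = Add(304, 2951) = 3255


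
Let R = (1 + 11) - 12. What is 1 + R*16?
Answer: 1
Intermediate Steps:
R = 0 (R = 12 - 12 = 0)
1 + R*16 = 1 + 0*16 = 1 + 0 = 1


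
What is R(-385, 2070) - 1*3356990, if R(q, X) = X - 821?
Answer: -3355741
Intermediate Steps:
R(q, X) = -821 + X
R(-385, 2070) - 1*3356990 = (-821 + 2070) - 1*3356990 = 1249 - 3356990 = -3355741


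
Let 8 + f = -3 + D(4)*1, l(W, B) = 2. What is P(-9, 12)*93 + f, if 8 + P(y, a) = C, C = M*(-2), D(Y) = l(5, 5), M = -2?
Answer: -381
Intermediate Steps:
D(Y) = 2
C = 4 (C = -2*(-2) = 4)
P(y, a) = -4 (P(y, a) = -8 + 4 = -4)
f = -9 (f = -8 + (-3 + 2*1) = -8 + (-3 + 2) = -8 - 1 = -9)
P(-9, 12)*93 + f = -4*93 - 9 = -372 - 9 = -381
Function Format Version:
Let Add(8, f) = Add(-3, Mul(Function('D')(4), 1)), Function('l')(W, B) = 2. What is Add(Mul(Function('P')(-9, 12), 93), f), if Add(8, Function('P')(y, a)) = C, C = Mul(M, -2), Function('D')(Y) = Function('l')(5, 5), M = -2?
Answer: -381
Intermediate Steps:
Function('D')(Y) = 2
C = 4 (C = Mul(-2, -2) = 4)
Function('P')(y, a) = -4 (Function('P')(y, a) = Add(-8, 4) = -4)
f = -9 (f = Add(-8, Add(-3, Mul(2, 1))) = Add(-8, Add(-3, 2)) = Add(-8, -1) = -9)
Add(Mul(Function('P')(-9, 12), 93), f) = Add(Mul(-4, 93), -9) = Add(-372, -9) = -381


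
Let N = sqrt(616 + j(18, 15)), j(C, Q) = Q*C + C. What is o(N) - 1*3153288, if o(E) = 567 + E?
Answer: -3152721 + 2*sqrt(226) ≈ -3.1527e+6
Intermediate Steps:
j(C, Q) = C + C*Q (j(C, Q) = C*Q + C = C + C*Q)
N = 2*sqrt(226) (N = sqrt(616 + 18*(1 + 15)) = sqrt(616 + 18*16) = sqrt(616 + 288) = sqrt(904) = 2*sqrt(226) ≈ 30.067)
o(N) - 1*3153288 = (567 + 2*sqrt(226)) - 1*3153288 = (567 + 2*sqrt(226)) - 3153288 = -3152721 + 2*sqrt(226)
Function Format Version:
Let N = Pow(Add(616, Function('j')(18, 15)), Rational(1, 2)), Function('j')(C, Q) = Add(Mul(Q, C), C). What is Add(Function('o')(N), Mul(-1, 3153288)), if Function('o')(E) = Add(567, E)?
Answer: Add(-3152721, Mul(2, Pow(226, Rational(1, 2)))) ≈ -3.1527e+6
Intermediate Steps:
Function('j')(C, Q) = Add(C, Mul(C, Q)) (Function('j')(C, Q) = Add(Mul(C, Q), C) = Add(C, Mul(C, Q)))
N = Mul(2, Pow(226, Rational(1, 2))) (N = Pow(Add(616, Mul(18, Add(1, 15))), Rational(1, 2)) = Pow(Add(616, Mul(18, 16)), Rational(1, 2)) = Pow(Add(616, 288), Rational(1, 2)) = Pow(904, Rational(1, 2)) = Mul(2, Pow(226, Rational(1, 2))) ≈ 30.067)
Add(Function('o')(N), Mul(-1, 3153288)) = Add(Add(567, Mul(2, Pow(226, Rational(1, 2)))), Mul(-1, 3153288)) = Add(Add(567, Mul(2, Pow(226, Rational(1, 2)))), -3153288) = Add(-3152721, Mul(2, Pow(226, Rational(1, 2))))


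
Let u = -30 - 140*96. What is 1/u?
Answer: -1/13470 ≈ -7.4239e-5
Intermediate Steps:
u = -13470 (u = -30 - 13440 = -13470)
1/u = 1/(-13470) = -1/13470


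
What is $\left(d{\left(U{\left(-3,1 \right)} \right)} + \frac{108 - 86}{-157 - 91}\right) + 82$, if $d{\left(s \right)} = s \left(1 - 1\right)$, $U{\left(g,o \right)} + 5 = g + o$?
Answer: $\frac{10157}{124} \approx 81.911$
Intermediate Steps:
$U{\left(g,o \right)} = -5 + g + o$ ($U{\left(g,o \right)} = -5 + \left(g + o\right) = -5 + g + o$)
$d{\left(s \right)} = 0$ ($d{\left(s \right)} = s 0 = 0$)
$\left(d{\left(U{\left(-3,1 \right)} \right)} + \frac{108 - 86}{-157 - 91}\right) + 82 = \left(0 + \frac{108 - 86}{-157 - 91}\right) + 82 = \left(0 + \frac{22}{-248}\right) + 82 = \left(0 + 22 \left(- \frac{1}{248}\right)\right) + 82 = \left(0 - \frac{11}{124}\right) + 82 = - \frac{11}{124} + 82 = \frac{10157}{124}$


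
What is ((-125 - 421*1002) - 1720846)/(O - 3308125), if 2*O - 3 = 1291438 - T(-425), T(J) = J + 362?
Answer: 69123/85883 ≈ 0.80485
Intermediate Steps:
T(J) = 362 + J
O = 645752 (O = 3/2 + (1291438 - (362 - 425))/2 = 3/2 + (1291438 - 1*(-63))/2 = 3/2 + (1291438 + 63)/2 = 3/2 + (1/2)*1291501 = 3/2 + 1291501/2 = 645752)
((-125 - 421*1002) - 1720846)/(O - 3308125) = ((-125 - 421*1002) - 1720846)/(645752 - 3308125) = ((-125 - 421842) - 1720846)/(-2662373) = (-421967 - 1720846)*(-1/2662373) = -2142813*(-1/2662373) = 69123/85883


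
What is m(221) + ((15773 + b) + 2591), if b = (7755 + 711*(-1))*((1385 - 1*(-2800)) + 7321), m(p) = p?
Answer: 81066849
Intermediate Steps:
b = 81048264 (b = (7755 - 711)*((1385 + 2800) + 7321) = 7044*(4185 + 7321) = 7044*11506 = 81048264)
m(221) + ((15773 + b) + 2591) = 221 + ((15773 + 81048264) + 2591) = 221 + (81064037 + 2591) = 221 + 81066628 = 81066849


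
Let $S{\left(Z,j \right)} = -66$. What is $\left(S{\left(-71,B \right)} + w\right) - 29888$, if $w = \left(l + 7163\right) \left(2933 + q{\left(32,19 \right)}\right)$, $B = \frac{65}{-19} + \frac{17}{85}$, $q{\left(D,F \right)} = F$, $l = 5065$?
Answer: $36067102$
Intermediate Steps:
$B = - \frac{306}{95}$ ($B = 65 \left(- \frac{1}{19}\right) + 17 \cdot \frac{1}{85} = - \frac{65}{19} + \frac{1}{5} = - \frac{306}{95} \approx -3.2211$)
$w = 36097056$ ($w = \left(5065 + 7163\right) \left(2933 + 19\right) = 12228 \cdot 2952 = 36097056$)
$\left(S{\left(-71,B \right)} + w\right) - 29888 = \left(-66 + 36097056\right) - 29888 = 36096990 - 29888 = 36067102$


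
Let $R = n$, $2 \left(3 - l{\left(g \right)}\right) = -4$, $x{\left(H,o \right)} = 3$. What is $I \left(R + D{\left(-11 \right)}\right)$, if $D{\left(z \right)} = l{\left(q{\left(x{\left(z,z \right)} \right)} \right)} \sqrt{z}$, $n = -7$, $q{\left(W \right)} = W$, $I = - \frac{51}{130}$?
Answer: $\frac{357}{130} - \frac{51 i \sqrt{11}}{26} \approx 2.7462 - 6.5057 i$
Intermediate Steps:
$I = - \frac{51}{130}$ ($I = \left(-51\right) \frac{1}{130} = - \frac{51}{130} \approx -0.39231$)
$l{\left(g \right)} = 5$ ($l{\left(g \right)} = 3 - -2 = 3 + 2 = 5$)
$R = -7$
$D{\left(z \right)} = 5 \sqrt{z}$
$I \left(R + D{\left(-11 \right)}\right) = - \frac{51 \left(-7 + 5 \sqrt{-11}\right)}{130} = - \frac{51 \left(-7 + 5 i \sqrt{11}\right)}{130} = \frac{357}{130} - \frac{51 i \sqrt{11}}{26}$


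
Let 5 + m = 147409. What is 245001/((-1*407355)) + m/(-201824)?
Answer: -9124403187/6851167960 ≈ -1.3318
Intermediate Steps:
m = 147404 (m = -5 + 147409 = 147404)
245001/((-1*407355)) + m/(-201824) = 245001/((-1*407355)) + 147404/(-201824) = 245001/(-407355) + 147404*(-1/201824) = 245001*(-1/407355) - 36851/50456 = -81667/135785 - 36851/50456 = -9124403187/6851167960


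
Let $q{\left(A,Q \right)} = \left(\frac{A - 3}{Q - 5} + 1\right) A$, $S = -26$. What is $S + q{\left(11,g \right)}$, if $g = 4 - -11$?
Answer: $- \frac{31}{5} \approx -6.2$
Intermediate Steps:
$g = 15$ ($g = 4 + 11 = 15$)
$q{\left(A,Q \right)} = A \left(1 + \frac{-3 + A}{-5 + Q}\right)$ ($q{\left(A,Q \right)} = \left(\frac{-3 + A}{-5 + Q} + 1\right) A = \left(1 + \frac{-3 + A}{-5 + Q}\right) A = A \left(1 + \frac{-3 + A}{-5 + Q}\right)$)
$S + q{\left(11,g \right)} = -26 + \frac{11 \left(-8 + 11 + 15\right)}{-5 + 15} = -26 + 11 \cdot \frac{1}{10} \cdot 18 = -26 + \frac{99}{5} = - \frac{31}{5}$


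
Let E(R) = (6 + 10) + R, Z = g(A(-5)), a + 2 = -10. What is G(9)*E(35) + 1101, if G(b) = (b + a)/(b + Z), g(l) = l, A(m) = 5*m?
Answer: 17769/16 ≈ 1110.6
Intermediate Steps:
a = -12 (a = -2 - 10 = -12)
Z = -25 (Z = 5*(-5) = -25)
G(b) = (-12 + b)/(-25 + b) (G(b) = (b - 12)/(b - 25) = (-12 + b)/(-25 + b))
E(R) = 16 + R
G(9)*E(35) + 1101 = ((-12 + 9)/(-25 + 9))*(16 + 35) + 1101 = (-3/(-16))*51 + 1101 = -1/16*(-3)*51 + 1101 = (3/16)*51 + 1101 = 153/16 + 1101 = 17769/16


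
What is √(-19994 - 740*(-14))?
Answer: I*√9634 ≈ 98.153*I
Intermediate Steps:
√(-19994 - 740*(-14)) = √(-19994 + 10360) = √(-9634) = I*√9634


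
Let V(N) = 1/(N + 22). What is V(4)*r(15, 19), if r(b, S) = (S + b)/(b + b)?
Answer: 17/390 ≈ 0.043590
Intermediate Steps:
V(N) = 1/(22 + N)
r(b, S) = (S + b)/(2*b) (r(b, S) = (S + b)/((2*b)) = (S + b)*(1/(2*b)) = (S + b)/(2*b))
V(4)*r(15, 19) = ((½)*(19 + 15)/15)/(22 + 4) = ((½)*(1/15)*34)/26 = (1/26)*(17/15) = 17/390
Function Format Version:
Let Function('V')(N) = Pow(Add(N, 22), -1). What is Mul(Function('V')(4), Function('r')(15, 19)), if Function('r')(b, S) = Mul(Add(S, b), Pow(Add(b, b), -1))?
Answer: Rational(17, 390) ≈ 0.043590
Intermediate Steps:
Function('V')(N) = Pow(Add(22, N), -1)
Function('r')(b, S) = Mul(Rational(1, 2), Pow(b, -1), Add(S, b)) (Function('r')(b, S) = Mul(Add(S, b), Pow(Mul(2, b), -1)) = Mul(Add(S, b), Mul(Rational(1, 2), Pow(b, -1))) = Mul(Rational(1, 2), Pow(b, -1), Add(S, b)))
Mul(Function('V')(4), Function('r')(15, 19)) = Mul(Pow(Add(22, 4), -1), Mul(Rational(1, 2), Pow(15, -1), Add(19, 15))) = Mul(Pow(26, -1), Mul(Rational(1, 2), Rational(1, 15), 34)) = Mul(Rational(1, 26), Rational(17, 15)) = Rational(17, 390)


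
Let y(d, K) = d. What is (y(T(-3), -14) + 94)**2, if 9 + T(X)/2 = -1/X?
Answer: 52900/9 ≈ 5877.8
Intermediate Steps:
T(X) = -18 - 2/X (T(X) = -18 + 2*(-1/X) = -18 - 2/X)
(y(T(-3), -14) + 94)**2 = ((-18 - 2/(-3)) + 94)**2 = ((-18 - 2*(-1/3)) + 94)**2 = ((-18 + 2/3) + 94)**2 = (-52/3 + 94)**2 = (230/3)**2 = 52900/9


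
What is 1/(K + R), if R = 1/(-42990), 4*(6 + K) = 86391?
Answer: 85980/1856458663 ≈ 4.6314e-5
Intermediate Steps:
K = 86367/4 (K = -6 + (¼)*86391 = -6 + 86391/4 = 86367/4 ≈ 21592.)
R = -1/42990 ≈ -2.3261e-5
1/(K + R) = 1/(86367/4 - 1/42990) = 1/(1856458663/85980) = 85980/1856458663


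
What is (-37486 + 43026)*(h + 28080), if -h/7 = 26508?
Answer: -872417040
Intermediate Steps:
h = -185556 (h = -7*26508 = -185556)
(-37486 + 43026)*(h + 28080) = (-37486 + 43026)*(-185556 + 28080) = 5540*(-157476) = -872417040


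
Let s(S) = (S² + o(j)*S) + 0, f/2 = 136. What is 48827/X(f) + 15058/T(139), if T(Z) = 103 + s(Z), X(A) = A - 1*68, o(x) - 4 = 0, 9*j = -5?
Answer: 81552941/339660 ≈ 240.10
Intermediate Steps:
j = -5/9 (j = (⅑)*(-5) = -5/9 ≈ -0.55556)
f = 272 (f = 2*136 = 272)
o(x) = 4 (o(x) = 4 + 0 = 4)
X(A) = -68 + A (X(A) = A - 68 = -68 + A)
s(S) = S² + 4*S (s(S) = (S² + 4*S) + 0 = S² + 4*S)
T(Z) = 103 + Z*(4 + Z)
48827/X(f) + 15058/T(139) = 48827/(-68 + 272) + 15058/(103 + 139*(4 + 139)) = 48827/204 + 15058/(103 + 139*143) = 48827*(1/204) + 15058/(103 + 19877) = 48827/204 + 15058/19980 = 48827/204 + 15058*(1/19980) = 48827/204 + 7529/9990 = 81552941/339660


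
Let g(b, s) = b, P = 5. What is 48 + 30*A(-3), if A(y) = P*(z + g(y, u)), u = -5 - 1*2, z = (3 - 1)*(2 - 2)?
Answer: -402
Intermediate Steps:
z = 0 (z = 2*0 = 0)
u = -7 (u = -5 - 2 = -7)
A(y) = 5*y (A(y) = 5*(0 + y) = 5*y)
48 + 30*A(-3) = 48 + 30*(5*(-3)) = 48 + 30*(-15) = 48 - 450 = -402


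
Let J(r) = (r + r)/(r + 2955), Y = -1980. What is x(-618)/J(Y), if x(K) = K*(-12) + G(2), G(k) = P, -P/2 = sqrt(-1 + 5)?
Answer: -120445/66 ≈ -1824.9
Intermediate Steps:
P = -4 (P = -2*sqrt(-1 + 5) = -2*sqrt(4) = -2*2 = -4)
G(k) = -4
x(K) = -4 - 12*K (x(K) = K*(-12) - 4 = -12*K - 4 = -4 - 12*K)
J(r) = 2*r/(2955 + r) (J(r) = (2*r)/(2955 + r) = 2*r/(2955 + r))
x(-618)/J(Y) = (-4 - 12*(-618))/((2*(-1980)/(2955 - 1980))) = (-4 + 7416)/((2*(-1980)/975)) = 7412/((2*(-1980)*(1/975))) = 7412/(-264/65) = 7412*(-65/264) = -120445/66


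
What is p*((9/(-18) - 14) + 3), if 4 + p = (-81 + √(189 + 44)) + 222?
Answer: -3151/2 - 23*√233/2 ≈ -1751.0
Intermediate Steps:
p = 137 + √233 (p = -4 + ((-81 + √(189 + 44)) + 222) = -4 + ((-81 + √233) + 222) = -4 + (141 + √233) = 137 + √233 ≈ 152.26)
p*((9/(-18) - 14) + 3) = (137 + √233)*((9/(-18) - 14) + 3) = (137 + √233)*((9*(-1/18) - 14) + 3) = (137 + √233)*((-½ - 14) + 3) = (137 + √233)*(-29/2 + 3) = (137 + √233)*(-23/2) = -3151/2 - 23*√233/2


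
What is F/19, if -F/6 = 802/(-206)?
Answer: 2406/1957 ≈ 1.2294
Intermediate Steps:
F = 2406/103 (F = -4812/(-206) = -4812*(-1)/206 = -6*(-401/103) = 2406/103 ≈ 23.359)
F/19 = (2406/103)/19 = (2406/103)*(1/19) = 2406/1957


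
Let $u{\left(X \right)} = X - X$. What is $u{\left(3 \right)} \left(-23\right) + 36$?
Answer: $36$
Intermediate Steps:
$u{\left(X \right)} = 0$
$u{\left(3 \right)} \left(-23\right) + 36 = 0 \left(-23\right) + 36 = 0 + 36 = 36$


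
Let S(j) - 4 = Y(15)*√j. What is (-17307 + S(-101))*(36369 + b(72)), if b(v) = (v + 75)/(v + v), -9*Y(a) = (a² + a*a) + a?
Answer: -30206902583/48 - 270592955*I*√101/144 ≈ -6.2931e+8 - 1.8885e+7*I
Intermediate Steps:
Y(a) = -2*a²/9 - a/9 (Y(a) = -((a² + a*a) + a)/9 = -((a² + a²) + a)/9 = -(2*a² + a)/9 = -(a + 2*a²)/9 = -2*a²/9 - a/9)
S(j) = 4 - 155*√j/3 (S(j) = 4 + (-⅑*15*(1 + 2*15))*√j = 4 + (-⅑*15*(1 + 30))*√j = 4 + (-⅑*15*31)*√j = 4 - 155*√j/3)
b(v) = (75 + v)/(2*v) (b(v) = (75 + v)/((2*v)) = (75 + v)*(1/(2*v)) = (75 + v)/(2*v))
(-17307 + S(-101))*(36369 + b(72)) = (-17307 + (4 - 155*I*√101/3))*(36369 + (½)*(75 + 72)/72) = (-17307 + (4 - 155*I*√101/3))*(36369 + (½)*(1/72)*147) = (-17307 + (4 - 155*I*√101/3))*(36369 + 49/48) = (-17303 - 155*I*√101/3)*(1745761/48) = -30206902583/48 - 270592955*I*√101/144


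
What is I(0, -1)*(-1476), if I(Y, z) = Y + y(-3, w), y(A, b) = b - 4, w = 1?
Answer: 4428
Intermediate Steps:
y(A, b) = -4 + b
I(Y, z) = -3 + Y (I(Y, z) = Y + (-4 + 1) = Y - 3 = -3 + Y)
I(0, -1)*(-1476) = (-3 + 0)*(-1476) = -3*(-1476) = 4428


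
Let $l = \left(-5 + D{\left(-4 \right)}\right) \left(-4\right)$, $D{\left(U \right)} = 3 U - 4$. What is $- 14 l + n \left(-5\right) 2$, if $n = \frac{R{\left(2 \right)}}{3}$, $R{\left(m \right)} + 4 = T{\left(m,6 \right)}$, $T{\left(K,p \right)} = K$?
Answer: $- \frac{3508}{3} \approx -1169.3$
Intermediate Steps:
$R{\left(m \right)} = -4 + m$
$n = - \frac{2}{3}$ ($n = \frac{-4 + 2}{3} = \left(-2\right) \frac{1}{3} = - \frac{2}{3} \approx -0.66667$)
$D{\left(U \right)} = -4 + 3 U$
$l = 84$ ($l = \left(-5 + \left(-4 + 3 \left(-4\right)\right)\right) \left(-4\right) = \left(-5 - 16\right) \left(-4\right) = \left(-21\right) \left(-4\right) = 84$)
$- 14 l + n \left(-5\right) 2 = \left(-14\right) 84 + \left(- \frac{2}{3}\right) \left(-5\right) 2 = -1176 + \frac{10}{3} \cdot 2 = -1176 + \frac{20}{3} = - \frac{3508}{3}$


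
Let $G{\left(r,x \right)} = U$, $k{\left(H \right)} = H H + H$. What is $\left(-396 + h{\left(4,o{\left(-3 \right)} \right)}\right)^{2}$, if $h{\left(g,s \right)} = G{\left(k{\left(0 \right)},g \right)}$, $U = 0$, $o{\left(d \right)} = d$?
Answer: $156816$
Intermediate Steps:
$k{\left(H \right)} = H + H^{2}$ ($k{\left(H \right)} = H^{2} + H = H + H^{2}$)
$G{\left(r,x \right)} = 0$
$h{\left(g,s \right)} = 0$
$\left(-396 + h{\left(4,o{\left(-3 \right)} \right)}\right)^{2} = \left(-396 + 0\right)^{2} = \left(-396\right)^{2} = 156816$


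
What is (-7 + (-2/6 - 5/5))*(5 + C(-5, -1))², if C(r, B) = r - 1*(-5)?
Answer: -625/3 ≈ -208.33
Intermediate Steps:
C(r, B) = 5 + r (C(r, B) = r + 5 = 5 + r)
(-7 + (-2/6 - 5/5))*(5 + C(-5, -1))² = (-7 + (-2/6 - 5/5))*(5 + (5 - 5))² = (-7 + (-2*⅙ - 5*⅕))*(5 + 0)² = (-7 + (-⅓ - 1))*5² = (-7 - 4/3)*25 = -25/3*25 = -625/3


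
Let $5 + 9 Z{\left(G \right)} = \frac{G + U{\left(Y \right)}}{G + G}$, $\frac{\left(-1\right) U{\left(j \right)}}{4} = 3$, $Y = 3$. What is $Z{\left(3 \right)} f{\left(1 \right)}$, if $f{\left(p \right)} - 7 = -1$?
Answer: $- \frac{13}{3} \approx -4.3333$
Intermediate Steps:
$U{\left(j \right)} = -12$ ($U{\left(j \right)} = \left(-4\right) 3 = -12$)
$f{\left(p \right)} = 6$ ($f{\left(p \right)} = 7 - 1 = 6$)
$Z{\left(G \right)} = - \frac{5}{9} + \frac{-12 + G}{18 G}$ ($Z{\left(G \right)} = - \frac{5}{9} + \frac{\left(G - 12\right) \frac{1}{G + G}}{9} = - \frac{5}{9} + \frac{\left(-12 + G\right) \frac{1}{2 G}}{9} = - \frac{5}{9} + \frac{\frac{1}{2} \frac{1}{G} \left(-12 + G\right)}{9} = - \frac{5}{9} + \frac{-12 + G}{18 G}$)
$Z{\left(3 \right)} f{\left(1 \right)} = \frac{-4 - 9}{6 \cdot 3} \cdot 6 = \frac{1}{6} \cdot \frac{1}{3} \left(-4 - 9\right) 6 = \frac{1}{6} \cdot \frac{1}{3} \left(-13\right) 6 = \left(- \frac{13}{18}\right) 6 = - \frac{13}{3}$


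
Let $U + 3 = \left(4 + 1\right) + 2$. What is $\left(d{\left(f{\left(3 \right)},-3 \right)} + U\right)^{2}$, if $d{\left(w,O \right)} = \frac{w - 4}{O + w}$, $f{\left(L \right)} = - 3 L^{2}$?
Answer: $\frac{22801}{900} \approx 25.334$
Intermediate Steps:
$d{\left(w,O \right)} = \frac{-4 + w}{O + w}$
$U = 4$ ($U = -3 + \left(\left(4 + 1\right) + 2\right) = -3 + \left(5 + 2\right) = -3 + 7 = 4$)
$\left(d{\left(f{\left(3 \right)},-3 \right)} + U\right)^{2} = \left(\frac{-4 - 3 \cdot 3^{2}}{-3 - 3 \cdot 3^{2}} + 4\right)^{2} = \left(\frac{-4 - 27}{-3 - 27} + 4\right)^{2} = \left(\frac{1}{-30} \left(-31\right) + 4\right)^{2} = \left(\left(- \frac{1}{30}\right) \left(-31\right) + 4\right)^{2} = \left(\frac{31}{30} + 4\right)^{2} = \left(\frac{151}{30}\right)^{2} = \frac{22801}{900}$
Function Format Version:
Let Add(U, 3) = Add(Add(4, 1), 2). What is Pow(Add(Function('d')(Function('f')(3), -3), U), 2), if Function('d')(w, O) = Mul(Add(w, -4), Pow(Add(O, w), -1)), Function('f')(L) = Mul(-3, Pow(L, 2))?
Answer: Rational(22801, 900) ≈ 25.334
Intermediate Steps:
Function('d')(w, O) = Mul(Pow(Add(O, w), -1), Add(-4, w)) (Function('d')(w, O) = Mul(Add(-4, w), Pow(Add(O, w), -1)) = Mul(Pow(Add(O, w), -1), Add(-4, w)))
U = 4 (U = Add(-3, Add(Add(4, 1), 2)) = Add(-3, Add(5, 2)) = Add(-3, 7) = 4)
Pow(Add(Function('d')(Function('f')(3), -3), U), 2) = Pow(Add(Mul(Pow(Add(-3, Mul(-3, Pow(3, 2))), -1), Add(-4, Mul(-3, Pow(3, 2)))), 4), 2) = Pow(Add(Mul(Pow(Add(-3, Mul(-3, 9)), -1), Add(-4, Mul(-3, 9))), 4), 2) = Pow(Add(Mul(Pow(Add(-3, -27), -1), Add(-4, -27)), 4), 2) = Pow(Add(Mul(Pow(-30, -1), -31), 4), 2) = Pow(Add(Mul(Rational(-1, 30), -31), 4), 2) = Pow(Add(Rational(31, 30), 4), 2) = Pow(Rational(151, 30), 2) = Rational(22801, 900)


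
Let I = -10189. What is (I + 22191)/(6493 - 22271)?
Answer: -6001/7889 ≈ -0.76068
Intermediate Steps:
(I + 22191)/(6493 - 22271) = (-10189 + 22191)/(6493 - 22271) = 12002/(-15778) = 12002*(-1/15778) = -6001/7889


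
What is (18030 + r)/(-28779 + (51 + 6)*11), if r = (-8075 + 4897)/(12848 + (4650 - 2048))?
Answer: -139280161/217474200 ≈ -0.64044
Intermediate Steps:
r = -1589/7725 (r = -3178/(12848 + 2602) = -3178/15450 = -3178*1/15450 = -1589/7725 ≈ -0.20570)
(18030 + r)/(-28779 + (51 + 6)*11) = (18030 - 1589/7725)/(-28779 + (51 + 6)*11) = 139280161/(7725*(-28779 + 57*11)) = 139280161/(7725*(-28779 + 627)) = (139280161/7725)/(-28152) = (139280161/7725)*(-1/28152) = -139280161/217474200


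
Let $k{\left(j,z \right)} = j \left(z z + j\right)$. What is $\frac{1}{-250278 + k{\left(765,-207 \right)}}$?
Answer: $\frac{1}{33114432} \approx 3.0198 \cdot 10^{-8}$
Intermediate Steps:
$k{\left(j,z \right)} = j \left(j + z^{2}\right)$ ($k{\left(j,z \right)} = j \left(z^{2} + j\right) = j \left(j + z^{2}\right)$)
$\frac{1}{-250278 + k{\left(765,-207 \right)}} = \frac{1}{-250278 + 765 \left(765 + \left(-207\right)^{2}\right)} = \frac{1}{-250278 + 765 \left(765 + 42849\right)} = \frac{1}{-250278 + 765 \cdot 43614} = \frac{1}{-250278 + 33364710} = \frac{1}{33114432}$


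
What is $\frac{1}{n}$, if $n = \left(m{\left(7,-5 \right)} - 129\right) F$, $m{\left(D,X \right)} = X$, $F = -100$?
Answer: $\frac{1}{13400} \approx 7.4627 \cdot 10^{-5}$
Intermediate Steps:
$n = 13400$ ($n = \left(-5 - 129\right) \left(-100\right) = \left(-134\right) \left(-100\right) = 13400$)
$\frac{1}{n} = \frac{1}{13400}$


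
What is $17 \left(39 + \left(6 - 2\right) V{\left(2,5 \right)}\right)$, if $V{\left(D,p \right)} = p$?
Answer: $1003$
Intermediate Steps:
$17 \left(39 + \left(6 - 2\right) V{\left(2,5 \right)}\right) = 17 \left(39 + \left(6 - 2\right) 5\right) = 17 \left(39 + 4 \cdot 5\right) = 17 \left(39 + 20\right) = 17 \cdot 59 = 1003$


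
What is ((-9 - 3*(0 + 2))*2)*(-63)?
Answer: 1890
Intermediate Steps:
((-9 - 3*(0 + 2))*2)*(-63) = ((-9 - 3*2)*2)*(-63) = ((-9 - 6)*2)*(-63) = -15*2*(-63) = -30*(-63) = 1890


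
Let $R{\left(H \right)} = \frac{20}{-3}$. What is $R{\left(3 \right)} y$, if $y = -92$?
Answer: $\frac{1840}{3} \approx 613.33$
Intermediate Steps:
$R{\left(H \right)} = - \frac{20}{3}$ ($R{\left(H \right)} = 20 \left(- \frac{1}{3}\right) = - \frac{20}{3}$)
$R{\left(3 \right)} y = \left(- \frac{20}{3}\right) \left(-92\right) = \frac{1840}{3}$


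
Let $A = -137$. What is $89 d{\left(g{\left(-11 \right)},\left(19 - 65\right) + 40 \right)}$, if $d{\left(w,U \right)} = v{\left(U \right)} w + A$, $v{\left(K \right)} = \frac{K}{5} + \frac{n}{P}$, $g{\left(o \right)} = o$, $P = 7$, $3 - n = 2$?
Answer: $- \frac{390532}{35} \approx -11158.0$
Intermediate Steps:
$n = 1$ ($n = 3 - 2 = 1$)
$v{\left(K \right)} = \frac{1}{7} + \frac{K}{5}$ ($v{\left(K \right)} = \frac{K}{5} + 1 \cdot \frac{1}{7} = K \frac{1}{5} + 1 \cdot \frac{1}{7} = \frac{K}{5} + \frac{1}{7} = \frac{1}{7} + \frac{K}{5}$)
$d{\left(w,U \right)} = -137 + w \left(\frac{1}{7} + \frac{U}{5}\right)$ ($d{\left(w,U \right)} = \left(\frac{1}{7} + \frac{U}{5}\right) w - 137 = w \left(\frac{1}{7} + \frac{U}{5}\right) - 137 = -137 + w \left(\frac{1}{7} + \frac{U}{5}\right)$)
$89 d{\left(g{\left(-11 \right)},\left(19 - 65\right) + 40 \right)} = 89 \left(-137 + \frac{1}{35} \left(-11\right) \left(5 + 7 \left(\left(19 - 65\right) + 40\right)\right)\right) = 89 \left(-137 + \frac{1}{35} \left(-11\right) \left(5 + 7 \left(-46 + 40\right)\right)\right) = 89 \left(-137 + \frac{1}{35} \left(-11\right) \left(5 + 7 \left(-6\right)\right)\right) = 89 \left(-137 + \frac{1}{35} \left(-11\right) \left(5 - 42\right)\right) = 89 \left(-137 + \frac{1}{35} \left(-11\right) \left(-37\right)\right) = 89 \left(-137 + \frac{407}{35}\right) = 89 \left(- \frac{4388}{35}\right) = - \frac{390532}{35}$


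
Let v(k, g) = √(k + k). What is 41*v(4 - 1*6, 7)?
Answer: 82*I ≈ 82.0*I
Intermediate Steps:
v(k, g) = √2*√k (v(k, g) = √(2*k) = √2*√k)
41*v(4 - 1*6, 7) = 41*(√2*√(4 - 1*6)) = 41*(√2*√(4 - 6)) = 41*(√2*√(-2)) = 41*(√2*(I*√2)) = 41*(2*I) = 82*I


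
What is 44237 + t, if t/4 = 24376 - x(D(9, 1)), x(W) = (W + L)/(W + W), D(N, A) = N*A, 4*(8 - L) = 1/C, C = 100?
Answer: 255127001/1800 ≈ 1.4174e+5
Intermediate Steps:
L = 3199/400 (L = 8 - 1/4/100 = 8 - 1/4*1/100 = 8 - 1/400 = 3199/400 ≈ 7.9975)
D(N, A) = A*N
x(W) = (3199/400 + W)/(2*W) (x(W) = (W + 3199/400)/(W + W) = (3199/400 + W)/((2*W)) = (3199/400 + W)*(1/(2*W)) = (3199/400 + W)/(2*W))
t = 175500401/1800 (t = 4*(24376 - (3199 + 400*(1*9))/(800*(1*9))) = 4*(24376 - (3199 + 400*9)/(800*9)) = 4*(24376 - (3199 + 3600)/(800*9)) = 4*(24376 - 6799/(800*9)) = 4*(24376 - 1*6799/7200) = 4*(24376 - 6799/7200) = 4*(175500401/7200) = 175500401/1800 ≈ 97500.)
44237 + t = 44237 + 175500401/1800 = 255127001/1800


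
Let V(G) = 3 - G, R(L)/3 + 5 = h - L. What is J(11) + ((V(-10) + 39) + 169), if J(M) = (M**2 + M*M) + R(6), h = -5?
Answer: 415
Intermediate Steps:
R(L) = -30 - 3*L (R(L) = -15 + 3*(-5 - L) = -15 + (-15 - 3*L) = -30 - 3*L)
J(M) = -48 + 2*M**2 (J(M) = (M**2 + M*M) + (-30 - 3*6) = (M**2 + M**2) + (-30 - 18) = 2*M**2 - 48 = -48 + 2*M**2)
J(11) + ((V(-10) + 39) + 169) = (-48 + 2*11**2) + (((3 - 1*(-10)) + 39) + 169) = (-48 + 2*121) + (((3 + 10) + 39) + 169) = (-48 + 242) + ((13 + 39) + 169) = 194 + (52 + 169) = 194 + 221 = 415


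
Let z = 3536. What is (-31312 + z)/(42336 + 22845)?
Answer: -27776/65181 ≈ -0.42614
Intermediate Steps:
(-31312 + z)/(42336 + 22845) = (-31312 + 3536)/(42336 + 22845) = -27776/65181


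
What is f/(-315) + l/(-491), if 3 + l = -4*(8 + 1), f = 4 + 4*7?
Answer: -3427/154665 ≈ -0.022158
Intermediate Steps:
f = 32 (f = 4 + 28 = 32)
l = -39 (l = -3 - 4*(8 + 1) = -3 - 4*9 = -3 - 36 = -39)
f/(-315) + l/(-491) = 32/(-315) - 39/(-491) = 32*(-1/315) - 39*(-1/491) = -32/315 + 39/491 = -3427/154665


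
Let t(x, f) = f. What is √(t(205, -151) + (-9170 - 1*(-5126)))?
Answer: I*√4195 ≈ 64.769*I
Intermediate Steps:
√(t(205, -151) + (-9170 - 1*(-5126))) = √(-151 + (-9170 - 1*(-5126))) = √(-151 + (-9170 + 5126)) = √(-151 - 4044) = √(-4195) = I*√4195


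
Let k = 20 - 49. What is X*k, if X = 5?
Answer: -145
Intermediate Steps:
k = -29
X*k = 5*(-29) = -145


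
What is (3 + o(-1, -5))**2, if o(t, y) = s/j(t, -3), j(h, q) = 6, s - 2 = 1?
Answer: 49/4 ≈ 12.250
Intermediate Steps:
s = 3 (s = 2 + 1 = 3)
o(t, y) = 1/2 (o(t, y) = 3/6 = 3*(1/6) = 1/2)
(3 + o(-1, -5))**2 = (3 + 1/2)**2 = (7/2)**2 = 49/4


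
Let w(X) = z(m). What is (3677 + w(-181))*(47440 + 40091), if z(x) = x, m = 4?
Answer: 322201611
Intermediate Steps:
w(X) = 4
(3677 + w(-181))*(47440 + 40091) = (3677 + 4)*(47440 + 40091) = 3681*87531 = 322201611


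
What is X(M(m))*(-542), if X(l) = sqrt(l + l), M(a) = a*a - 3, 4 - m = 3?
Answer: -1084*I ≈ -1084.0*I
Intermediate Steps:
m = 1 (m = 4 - 1*3 = 4 - 3 = 1)
M(a) = -3 + a**2 (M(a) = a**2 - 3 = -3 + a**2)
X(l) = sqrt(2)*sqrt(l) (X(l) = sqrt(2*l) = sqrt(2)*sqrt(l))
X(M(m))*(-542) = (sqrt(2)*sqrt(-3 + 1**2))*(-542) = (sqrt(2)*sqrt(-3 + 1))*(-542) = (sqrt(2)*sqrt(-2))*(-542) = (sqrt(2)*(I*sqrt(2)))*(-542) = (2*I)*(-542) = -1084*I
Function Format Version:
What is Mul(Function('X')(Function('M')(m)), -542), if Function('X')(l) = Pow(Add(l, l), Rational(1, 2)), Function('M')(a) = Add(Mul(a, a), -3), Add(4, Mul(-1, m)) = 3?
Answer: Mul(-1084, I) ≈ Mul(-1084.0, I)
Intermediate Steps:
m = 1 (m = Add(4, Mul(-1, 3)) = Add(4, -3) = 1)
Function('M')(a) = Add(-3, Pow(a, 2)) (Function('M')(a) = Add(Pow(a, 2), -3) = Add(-3, Pow(a, 2)))
Function('X')(l) = Mul(Pow(2, Rational(1, 2)), Pow(l, Rational(1, 2))) (Function('X')(l) = Pow(Mul(2, l), Rational(1, 2)) = Mul(Pow(2, Rational(1, 2)), Pow(l, Rational(1, 2))))
Mul(Function('X')(Function('M')(m)), -542) = Mul(Mul(Pow(2, Rational(1, 2)), Pow(Add(-3, Pow(1, 2)), Rational(1, 2))), -542) = Mul(Mul(Pow(2, Rational(1, 2)), Pow(Add(-3, 1), Rational(1, 2))), -542) = Mul(Mul(Pow(2, Rational(1, 2)), Pow(-2, Rational(1, 2))), -542) = Mul(Mul(Pow(2, Rational(1, 2)), Mul(I, Pow(2, Rational(1, 2)))), -542) = Mul(Mul(2, I), -542) = Mul(-1084, I)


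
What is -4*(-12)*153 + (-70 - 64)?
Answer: 7210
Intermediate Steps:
-4*(-12)*153 + (-70 - 64) = 48*153 - 134 = 7344 - 134 = 7210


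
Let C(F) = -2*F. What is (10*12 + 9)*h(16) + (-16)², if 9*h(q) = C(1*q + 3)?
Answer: -866/3 ≈ -288.67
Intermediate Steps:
h(q) = -⅔ - 2*q/9 (h(q) = (-2*(1*q + 3))/9 = (-2*(q + 3))/9 = (-2*(3 + q))/9 = (-6 - 2*q)/9 = -⅔ - 2*q/9)
(10*12 + 9)*h(16) + (-16)² = (10*12 + 9)*(-⅔ - 2/9*16) + (-16)² = (120 + 9)*(-⅔ - 32/9) + 256 = 129*(-38/9) + 256 = -1634/3 + 256 = -866/3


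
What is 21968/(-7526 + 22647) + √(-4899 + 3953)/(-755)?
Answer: 21968/15121 - I*√946/755 ≈ 1.4528 - 0.040738*I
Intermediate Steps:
21968/(-7526 + 22647) + √(-4899 + 3953)/(-755) = 21968/15121 + √(-946)*(-1/755) = 21968*(1/15121) + (I*√946)*(-1/755) = 21968/15121 - I*√946/755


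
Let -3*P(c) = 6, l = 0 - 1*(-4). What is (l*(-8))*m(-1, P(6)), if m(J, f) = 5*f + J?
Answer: 352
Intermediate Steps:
l = 4 (l = 0 + 4 = 4)
P(c) = -2 (P(c) = -⅓*6 = -2)
m(J, f) = J + 5*f
(l*(-8))*m(-1, P(6)) = (4*(-8))*(-1 + 5*(-2)) = -32*(-1 - 10) = -32*(-11) = 352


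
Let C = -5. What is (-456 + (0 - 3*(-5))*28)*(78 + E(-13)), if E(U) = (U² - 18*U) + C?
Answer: -17136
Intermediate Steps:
E(U) = -5 + U² - 18*U (E(U) = (U² - 18*U) - 5 = -5 + U² - 18*U)
(-456 + (0 - 3*(-5))*28)*(78 + E(-13)) = (-456 + (0 - 3*(-5))*28)*(78 + (-5 + (-13)² - 18*(-13))) = (-456 + (0 + 15)*28)*(78 + (-5 + 169 + 234)) = (-456 + 15*28)*(78 + 398) = (-456 + 420)*476 = -36*476 = -17136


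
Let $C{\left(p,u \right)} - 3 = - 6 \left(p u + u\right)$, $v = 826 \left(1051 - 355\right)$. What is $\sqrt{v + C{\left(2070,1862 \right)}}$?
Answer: $i \sqrt{22562313} \approx 4750.0 i$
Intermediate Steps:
$v = 574896$ ($v = 826 \cdot 696 = 574896$)
$C{\left(p,u \right)} = 3 - 6 u - 6 p u$ ($C{\left(p,u \right)} = 3 - 6 \left(p u + u\right) = 3 - 6 \left(u + p u\right) = 3 - \left(6 u + 6 p u\right) = 3 - 6 u - 6 p u$)
$\sqrt{v + C{\left(2070,1862 \right)}} = \sqrt{574896 - \left(11169 + 23126040\right)} = \sqrt{574896 - 23137209} = \sqrt{-22562313} = i \sqrt{22562313}$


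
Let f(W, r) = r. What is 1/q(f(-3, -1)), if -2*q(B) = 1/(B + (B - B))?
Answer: 2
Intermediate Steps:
q(B) = -1/(2*B) (q(B) = -1/(2*(B + (B - B))) = -1/(2*(B + 0)) = -1/(2*B))
1/q(f(-3, -1)) = 1/(-1/2/(-1)) = 1/(-1/2*(-1)) = 1/(1/2) = 2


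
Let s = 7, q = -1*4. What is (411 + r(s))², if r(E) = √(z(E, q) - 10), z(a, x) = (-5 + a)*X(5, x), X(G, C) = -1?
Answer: 168909 + 1644*I*√3 ≈ 1.6891e+5 + 2847.5*I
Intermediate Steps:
q = -4
z(a, x) = 5 - a (z(a, x) = (-5 + a)*(-1) = 5 - a)
r(E) = √(-5 - E) (r(E) = √((5 - E) - 10) = √(-5 - E))
(411 + r(s))² = (411 + √(-5 - 1*7))² = (411 + √(-5 - 7))² = (411 + √(-12))² = (411 + 2*I*√3)²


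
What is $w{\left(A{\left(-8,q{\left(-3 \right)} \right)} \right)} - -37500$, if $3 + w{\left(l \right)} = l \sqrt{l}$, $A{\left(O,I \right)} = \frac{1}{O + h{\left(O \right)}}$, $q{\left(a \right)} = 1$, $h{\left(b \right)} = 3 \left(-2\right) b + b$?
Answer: $37497 + \frac{\sqrt{2}}{256} \approx 37497.0$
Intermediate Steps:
$h{\left(b \right)} = - 5 b$ ($h{\left(b \right)} = - 6 b + b = - 5 b$)
$A{\left(O,I \right)} = - \frac{1}{4 O}$ ($A{\left(O,I \right)} = \frac{1}{O - 5 O} = \frac{1}{\left(-4\right) O} = - \frac{1}{4 O}$)
$w{\left(l \right)} = -3 + l^{\frac{3}{2}}$ ($w{\left(l \right)} = -3 + l \sqrt{l} = -3 + l^{\frac{3}{2}}$)
$w{\left(A{\left(-8,q{\left(-3 \right)} \right)} \right)} - -37500 = \left(-3 + \left(- \frac{1}{4 \left(-8\right)}\right)^{\frac{3}{2}}\right) - -37500 = \left(-3 + \left(\left(- \frac{1}{4}\right) \left(- \frac{1}{8}\right)\right)^{\frac{3}{2}}\right) + 37500 = \left(-3 + \left(\frac{1}{32}\right)^{\frac{3}{2}}\right) + 37500 = \left(-3 + \frac{\sqrt{2}}{256}\right) + 37500 = 37497 + \frac{\sqrt{2}}{256}$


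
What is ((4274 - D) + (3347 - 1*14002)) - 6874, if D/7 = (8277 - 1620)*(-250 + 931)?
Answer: -31747174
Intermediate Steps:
D = 31733919 (D = 7*((8277 - 1620)*(-250 + 931)) = 7*(6657*681) = 7*4533417 = 31733919)
((4274 - D) + (3347 - 1*14002)) - 6874 = ((4274 - 1*31733919) + (3347 - 1*14002)) - 6874 = ((4274 - 31733919) + (3347 - 14002)) - 6874 = (-31729645 - 10655) - 6874 = -31740300 - 6874 = -31747174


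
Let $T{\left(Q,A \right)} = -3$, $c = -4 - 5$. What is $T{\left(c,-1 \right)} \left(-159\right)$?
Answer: $477$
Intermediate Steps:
$c = -9$ ($c = -4 - 5 = -9$)
$T{\left(c,-1 \right)} \left(-159\right) = \left(-3\right) \left(-159\right) = 477$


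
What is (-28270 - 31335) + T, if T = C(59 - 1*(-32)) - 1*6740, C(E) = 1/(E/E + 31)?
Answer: -2123039/32 ≈ -66345.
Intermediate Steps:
C(E) = 1/32 (C(E) = 1/(1 + 31) = 1/32)
T = -215679/32 (T = 1/32 - 1*6740 = 1/32 - 6740 = -215679/32 ≈ -6740.0)
(-28270 - 31335) + T = (-28270 - 31335) - 215679/32 = -59605 - 215679/32 = -2123039/32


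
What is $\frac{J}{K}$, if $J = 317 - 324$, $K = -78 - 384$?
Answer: $\frac{1}{66} \approx 0.015152$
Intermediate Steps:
$K = -462$ ($K = -78 - 384 = -462$)
$J = -7$
$\frac{J}{K} = - \frac{7}{-462} = \left(-7\right) \left(- \frac{1}{462}\right) = \frac{1}{66}$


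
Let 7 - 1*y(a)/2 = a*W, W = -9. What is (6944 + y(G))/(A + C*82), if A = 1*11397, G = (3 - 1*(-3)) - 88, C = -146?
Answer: -5482/575 ≈ -9.5339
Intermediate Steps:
G = -82 (G = (3 + 3) - 88 = 6 - 88 = -82)
y(a) = 14 + 18*a (y(a) = 14 - 2*a*(-9) = 14 - (-18)*a = 14 + 18*a)
A = 11397
(6944 + y(G))/(A + C*82) = (6944 + (14 + 18*(-82)))/(11397 - 146*82) = (6944 + (14 - 1476))/(11397 - 11972) = (6944 - 1462)/(-575) = 5482*(-1/575) = -5482/575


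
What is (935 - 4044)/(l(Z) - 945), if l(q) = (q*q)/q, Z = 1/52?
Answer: 161668/49139 ≈ 3.2900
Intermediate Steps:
Z = 1/52 ≈ 0.019231
l(q) = q (l(q) = q²/q = q)
(935 - 4044)/(l(Z) - 945) = (935 - 4044)/(1/52 - 945) = -3109/(-49139/52) = -3109*(-52/49139) = 161668/49139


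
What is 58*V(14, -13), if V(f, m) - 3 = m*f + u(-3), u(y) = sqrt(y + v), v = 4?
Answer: -10324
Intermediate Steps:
u(y) = sqrt(4 + y) (u(y) = sqrt(y + 4) = sqrt(4 + y))
V(f, m) = 4 + f*m (V(f, m) = 3 + (m*f + sqrt(4 - 3)) = 3 + (f*m + sqrt(1)) = 3 + (f*m + 1) = 3 + (1 + f*m) = 4 + f*m)
58*V(14, -13) = 58*(4 + 14*(-13)) = 58*(4 - 182) = 58*(-178) = -10324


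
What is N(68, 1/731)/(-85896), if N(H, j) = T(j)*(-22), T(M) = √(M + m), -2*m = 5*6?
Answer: 11*I*√2003671/15697494 ≈ 0.00099192*I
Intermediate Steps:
m = -15 (m = -5*6/2 = -½*30 = -15)
T(M) = √(-15 + M) (T(M) = √(M - 15) = √(-15 + M))
N(H, j) = -22*√(-15 + j) (N(H, j) = √(-15 + j)*(-22) = -22*√(-15 + j))
N(68, 1/731)/(-85896) = -22*√(-15 + 1/731)/(-85896) = -22*√(-15 + 1/731)*(-1/85896) = -44*I*√2003671/731*(-1/85896) = 11*I*√2003671/15697494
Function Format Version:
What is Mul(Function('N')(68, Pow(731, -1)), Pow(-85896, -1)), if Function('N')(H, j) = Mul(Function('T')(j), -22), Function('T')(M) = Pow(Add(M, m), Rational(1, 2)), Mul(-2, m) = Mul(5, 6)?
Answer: Mul(Rational(11, 15697494), I, Pow(2003671, Rational(1, 2))) ≈ Mul(0.00099192, I)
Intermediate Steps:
m = -15 (m = Mul(Rational(-1, 2), Mul(5, 6)) = Mul(Rational(-1, 2), 30) = -15)
Function('T')(M) = Pow(Add(-15, M), Rational(1, 2)) (Function('T')(M) = Pow(Add(M, -15), Rational(1, 2)) = Pow(Add(-15, M), Rational(1, 2)))
Function('N')(H, j) = Mul(-22, Pow(Add(-15, j), Rational(1, 2))) (Function('N')(H, j) = Mul(Pow(Add(-15, j), Rational(1, 2)), -22) = Mul(-22, Pow(Add(-15, j), Rational(1, 2))))
Mul(Function('N')(68, Pow(731, -1)), Pow(-85896, -1)) = Mul(Mul(-22, Pow(Add(-15, Pow(731, -1)), Rational(1, 2))), Pow(-85896, -1)) = Mul(Mul(-22, Pow(Add(-15, Rational(1, 731)), Rational(1, 2))), Rational(-1, 85896)) = Mul(Mul(-22, Pow(Rational(-10964, 731), Rational(1, 2))), Rational(-1, 85896)) = Mul(Mul(-22, Mul(Rational(2, 731), I, Pow(2003671, Rational(1, 2)))), Rational(-1, 85896)) = Mul(Mul(Rational(-44, 731), I, Pow(2003671, Rational(1, 2))), Rational(-1, 85896)) = Mul(Rational(11, 15697494), I, Pow(2003671, Rational(1, 2)))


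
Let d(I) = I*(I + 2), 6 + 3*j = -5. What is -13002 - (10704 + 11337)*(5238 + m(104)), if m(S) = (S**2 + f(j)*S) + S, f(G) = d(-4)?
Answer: -374489592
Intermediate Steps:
j = -11/3 (j = -2 + (1/3)*(-5) = -2 - 5/3 = -11/3 ≈ -3.6667)
d(I) = I*(2 + I)
f(G) = 8 (f(G) = -4*(2 - 4) = -4*(-2) = 8)
m(S) = S**2 + 9*S (m(S) = (S**2 + 8*S) + S = S**2 + 9*S)
-13002 - (10704 + 11337)*(5238 + m(104)) = -13002 - (10704 + 11337)*(5238 + 104*(9 + 104)) = -13002 - 22041*(5238 + 104*113) = -13002 - 22041*(5238 + 11752) = -13002 - 22041*16990 = -13002 - 1*374476590 = -13002 - 374476590 = -374489592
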